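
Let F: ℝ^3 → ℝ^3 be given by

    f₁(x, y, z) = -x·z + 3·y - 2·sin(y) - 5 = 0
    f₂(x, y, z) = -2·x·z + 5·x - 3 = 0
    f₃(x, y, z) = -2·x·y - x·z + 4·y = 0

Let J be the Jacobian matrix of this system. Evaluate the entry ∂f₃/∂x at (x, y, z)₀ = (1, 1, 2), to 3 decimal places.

-4.000

∂f₃/∂x = -2·y - z.
At (1, 1, 2) this is -4.000.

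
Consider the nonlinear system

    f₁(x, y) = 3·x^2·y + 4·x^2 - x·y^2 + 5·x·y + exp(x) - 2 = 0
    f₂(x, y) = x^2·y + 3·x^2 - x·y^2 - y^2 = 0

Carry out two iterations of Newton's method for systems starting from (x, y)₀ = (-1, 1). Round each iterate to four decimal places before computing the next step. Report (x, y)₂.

(-0.5406, -0.8100)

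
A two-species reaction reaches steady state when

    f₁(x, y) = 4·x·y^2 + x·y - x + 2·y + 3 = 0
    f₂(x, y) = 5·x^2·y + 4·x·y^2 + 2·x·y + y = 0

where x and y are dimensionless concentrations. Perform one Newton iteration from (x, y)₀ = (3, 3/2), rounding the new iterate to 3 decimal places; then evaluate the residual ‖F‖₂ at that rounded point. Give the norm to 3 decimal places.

At (3, 3/2): F = (34.500, 105.000).
Jacobian J = [[4·y^2 + y - 1, 8·x·y + x + 2], [10·x·y + 4·y^2 + 2·y, 5·x^2 + 8·x·y + 2·x + 1]].
At the point, J = [[9.500, 41.000], [57.000, 88.000]] (det J = -1501.000).
Solving J·Δ = −F gives Δ = (-0.845, -0.646).
Then the next iterate is (x, y)₁ = (2.155, 0.854).
Re-evaluating at (2.155, 0.854): F = (10.68007, 30.65143), so ‖F‖₂ = 32.459.

32.459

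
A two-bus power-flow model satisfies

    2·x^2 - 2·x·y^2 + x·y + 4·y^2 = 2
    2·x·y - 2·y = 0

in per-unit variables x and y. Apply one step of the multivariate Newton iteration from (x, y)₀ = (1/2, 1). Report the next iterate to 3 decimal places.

(0.821, 0.643)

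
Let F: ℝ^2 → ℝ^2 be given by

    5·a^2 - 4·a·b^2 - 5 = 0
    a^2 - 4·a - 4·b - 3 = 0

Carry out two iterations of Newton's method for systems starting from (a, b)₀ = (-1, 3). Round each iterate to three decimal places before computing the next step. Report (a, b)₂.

(-1.042, 0.548)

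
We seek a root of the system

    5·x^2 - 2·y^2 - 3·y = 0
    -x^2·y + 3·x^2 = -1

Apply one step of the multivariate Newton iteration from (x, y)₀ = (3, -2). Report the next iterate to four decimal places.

At (3, -2): F = (43.0000, 46.0000).
Jacobian J = [[10·x, -4·y - 3], [-2·x·y + 6·x, -x^2]].
At the point, J = [[30.0000, 5.0000], [30.0000, -9.0000]] (det J = -420.0000).
Solving J·Δ = −F gives Δ = (-1.4690, 0.2143).
Then the next iterate is (x, y)₁ = (1.5310, -1.7857).

(1.5310, -1.7857)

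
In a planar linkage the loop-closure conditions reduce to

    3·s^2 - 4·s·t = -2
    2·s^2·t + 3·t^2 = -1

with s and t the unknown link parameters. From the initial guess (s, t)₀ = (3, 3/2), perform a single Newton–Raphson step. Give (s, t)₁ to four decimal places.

(1.6778, 1.0944)

At (3, 3/2): F = (11.0000, 34.7500).
Jacobian J = [[6·s - 4·t, -4·s], [4·s·t, 2·s^2 + 6·t]].
At the point, J = [[12.0000, -12.0000], [18.0000, 27.0000]] (det J = 540.0000).
Solving J·Δ = −F gives Δ = (-1.3222, -0.4056).
Then the next iterate is (s, t)₁ = (1.6778, 1.0944).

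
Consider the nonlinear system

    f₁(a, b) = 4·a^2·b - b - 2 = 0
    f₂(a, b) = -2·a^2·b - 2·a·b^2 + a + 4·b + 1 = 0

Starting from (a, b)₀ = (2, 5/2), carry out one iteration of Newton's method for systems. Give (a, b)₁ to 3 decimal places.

(1.237, 2.168)

At (2, 5/2): F = (35.500, -32.000).
Jacobian J = [[8·a·b, 4·a^2 - 1], [-4·a·b - 2·b^2 + 1, -2·a^2 - 4·a·b + 4]].
At the point, J = [[40.000, 15.000], [-31.500, -24.000]] (det J = -487.500).
Solving J·Δ = −F gives Δ = (-0.763, -0.332).
Then the next iterate is (a, b)₁ = (1.237, 2.168).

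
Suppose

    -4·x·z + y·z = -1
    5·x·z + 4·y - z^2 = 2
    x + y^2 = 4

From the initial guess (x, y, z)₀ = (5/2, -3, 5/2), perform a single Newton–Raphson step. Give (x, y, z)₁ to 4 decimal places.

(2.5485, -1.7419, 0.2816)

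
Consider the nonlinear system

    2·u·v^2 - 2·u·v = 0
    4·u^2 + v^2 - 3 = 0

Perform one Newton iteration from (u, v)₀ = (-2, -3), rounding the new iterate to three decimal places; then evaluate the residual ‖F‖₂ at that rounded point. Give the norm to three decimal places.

At (-2, -3): F = (-48.000, 22.000).
Jacobian J = [[2·v^2 - 2·v, 4·u·v - 2·u], [8·u, 2·v]].
At the point, J = [[24.000, 28.000], [-16.000, -6.000]] (det J = 304.000).
Solving J·Δ = −F gives Δ = (1.079, 0.789).
Then the next iterate is (u, v)₁ = (-0.921, -2.211).
Re-evaluating at (-0.921, -2.211): F = (-13.07732, 5.28148), so ‖F‖₂ = 14.104.

14.104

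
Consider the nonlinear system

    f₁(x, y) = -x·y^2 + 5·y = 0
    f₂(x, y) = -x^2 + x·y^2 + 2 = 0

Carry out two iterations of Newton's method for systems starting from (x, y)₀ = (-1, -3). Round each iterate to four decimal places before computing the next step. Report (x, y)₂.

(-1.5292, 0.0189)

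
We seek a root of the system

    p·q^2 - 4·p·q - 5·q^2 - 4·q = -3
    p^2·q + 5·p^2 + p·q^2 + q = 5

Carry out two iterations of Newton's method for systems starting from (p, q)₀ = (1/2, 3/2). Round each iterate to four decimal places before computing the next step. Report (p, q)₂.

(0.9237, 0.3522)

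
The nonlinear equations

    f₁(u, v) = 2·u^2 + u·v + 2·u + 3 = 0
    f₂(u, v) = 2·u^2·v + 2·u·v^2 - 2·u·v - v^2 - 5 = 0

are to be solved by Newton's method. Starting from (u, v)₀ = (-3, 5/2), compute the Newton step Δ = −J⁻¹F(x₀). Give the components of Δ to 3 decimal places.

At (-3, 5/2): F = (7.500, 11.250).
Jacobian J = [[4·u + v + 2, u], [4·u·v + 2·v^2 - 2·v, 2·u^2 + 4·u·v - 2·u - 2·v]].
At the point, J = [[-7.500, -3.000], [-22.500, -11.000]] (det J = 15.000).
Solving J·Δ = −F gives Δ = (3.250, -5.625).

(3.250, -5.625)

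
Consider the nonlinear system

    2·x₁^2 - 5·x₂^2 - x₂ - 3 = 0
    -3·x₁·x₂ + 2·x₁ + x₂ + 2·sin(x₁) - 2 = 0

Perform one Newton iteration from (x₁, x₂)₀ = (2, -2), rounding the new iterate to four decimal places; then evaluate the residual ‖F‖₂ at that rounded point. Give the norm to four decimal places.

4.9567

At (2, -2): F = (-13.0000, 13.818595).
Jacobian J = [[4·x₁, -10·x₂ - 1], [-3·x₂ + 2·cos(x₁) + 2, -3·x₁ + 1]].
At the point, J = [[8.0000, 19.0000], [7.167706, -5.0000]] (det J = -176.186420).
Solving J·Δ = −F gives Δ = (-1.1213, 1.1563).
Then the next iterate is (x₁, x₂)₁ = (0.8787, -0.8437).
Re-evaluating at (0.8787, -0.8437): F = (-4.171221, 2.677597), so ‖F‖₂ = 4.9567.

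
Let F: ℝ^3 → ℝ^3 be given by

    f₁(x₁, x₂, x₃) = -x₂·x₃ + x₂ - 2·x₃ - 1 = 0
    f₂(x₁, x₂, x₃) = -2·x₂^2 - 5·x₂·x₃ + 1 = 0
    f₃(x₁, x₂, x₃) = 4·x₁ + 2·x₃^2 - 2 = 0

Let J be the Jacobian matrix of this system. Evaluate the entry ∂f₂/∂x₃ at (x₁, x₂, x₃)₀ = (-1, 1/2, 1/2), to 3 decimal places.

-2.500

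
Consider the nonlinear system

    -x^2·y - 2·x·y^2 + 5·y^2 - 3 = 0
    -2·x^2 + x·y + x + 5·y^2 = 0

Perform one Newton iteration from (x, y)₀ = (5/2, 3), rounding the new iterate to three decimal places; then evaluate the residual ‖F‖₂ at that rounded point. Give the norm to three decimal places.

At (5/2, 3): F = (-21.750, 42.500).
Jacobian J = [[-2·x·y - 2·y^2, -x^2 - 4·x·y + 10·y], [-4·x + y + 1, x + 10·y]].
At the point, J = [[-33.000, -6.250], [-6.000, 32.500]] (det J = -1110.000).
Solving J·Δ = −F gives Δ = (-0.398, -1.381).
Then the next iterate is (x, y)₁ = (2.102, 1.619).
Re-evaluating at (2.102, 1.619): F = (-8.06695, 9.77414), so ‖F‖₂ = 12.673.

12.673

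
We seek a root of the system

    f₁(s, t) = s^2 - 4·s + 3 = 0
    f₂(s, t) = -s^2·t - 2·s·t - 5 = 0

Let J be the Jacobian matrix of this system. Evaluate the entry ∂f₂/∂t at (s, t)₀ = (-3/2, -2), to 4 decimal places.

∂f₂/∂t = -s^2 - 2·s.
At (-3/2, -2) this is 0.7500.

0.7500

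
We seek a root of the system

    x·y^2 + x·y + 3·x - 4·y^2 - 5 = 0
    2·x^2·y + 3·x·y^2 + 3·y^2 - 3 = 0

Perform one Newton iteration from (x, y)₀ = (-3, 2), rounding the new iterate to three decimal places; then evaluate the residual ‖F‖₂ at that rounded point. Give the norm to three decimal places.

15.389

At (-3, 2): F = (-48.000, 9.000).
Jacobian J = [[y^2 + y + 3, 2·x·y + x - 8·y], [4·x·y + 3·y^2, 2·x^2 + 6·x·y + 6·y]].
At the point, J = [[9.000, -31.000], [-12.000, -6.000]] (det J = -426.000).
Solving J·Δ = −F gives Δ = (1.331, -1.162).
Then the next iterate is (x, y)₁ = (-1.669, 0.838).
Re-evaluating at (-1.669, 0.838): F = (-15.38664, 0.25920), so ‖F‖₂ = 15.389.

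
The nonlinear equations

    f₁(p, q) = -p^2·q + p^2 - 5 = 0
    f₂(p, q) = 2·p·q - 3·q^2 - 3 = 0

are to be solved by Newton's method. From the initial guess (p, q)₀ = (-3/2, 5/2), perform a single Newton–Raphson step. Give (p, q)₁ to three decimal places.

At (-3/2, 5/2): F = (-8.375, -29.250).
Jacobian J = [[-2·p·q + 2·p, -p^2], [2·q, 2·p - 6·q]].
At the point, J = [[4.500, -2.250], [5.000, -18.000]] (det J = -69.750).
Solving J·Δ = −F gives Δ = (1.218, -1.287).
Then the next iterate is (p, q)₁ = (-0.282, 1.213).

(-0.282, 1.213)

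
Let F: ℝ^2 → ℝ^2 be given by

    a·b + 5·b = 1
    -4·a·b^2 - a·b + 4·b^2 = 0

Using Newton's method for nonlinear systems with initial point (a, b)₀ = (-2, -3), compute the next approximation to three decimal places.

(-3.275, -0.942)

At (-2, -3): F = (-10.000, 102.000).
Jacobian J = [[b, a + 5], [-4·b^2 - b, -8·a·b - a + 8·b]].
At the point, J = [[-3.000, 3.000], [-33.000, -70.000]] (det J = 309.000).
Solving J·Δ = −F gives Δ = (-1.275, 2.058).
Then the next iterate is (a, b)₁ = (-3.275, -0.942).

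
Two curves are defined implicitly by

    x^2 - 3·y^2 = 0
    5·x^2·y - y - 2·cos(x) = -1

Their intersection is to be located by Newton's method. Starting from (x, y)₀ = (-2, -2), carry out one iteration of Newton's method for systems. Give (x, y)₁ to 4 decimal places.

At (-2, -2): F = (-8.0000, -36.167706).
Jacobian J = [[2·x, -6·y], [10·x·y + 2·sin(x), 5·x^2 - 1]].
At the point, J = [[-4.0000, 12.0000], [38.181405, 19.0000]] (det J = -534.176862).
Solving J·Δ = −F gives Δ = (0.5279, 0.8426).
Then the next iterate is (x, y)₁ = (-1.4721, -1.1574).

(-1.4721, -1.1574)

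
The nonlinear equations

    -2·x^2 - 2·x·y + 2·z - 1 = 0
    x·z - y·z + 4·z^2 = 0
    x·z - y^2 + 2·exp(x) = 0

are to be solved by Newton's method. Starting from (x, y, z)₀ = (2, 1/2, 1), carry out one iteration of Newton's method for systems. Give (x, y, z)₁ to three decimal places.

At (2, 1/2, 1): F = (-9.000, 5.500, 16.52811).
Jacobian J = [[-4·x - 2·y, -2·x, 2], [z, -z, x - y + 8·z], [z + 2·exp(x), -2·y, x]].
At the point, J = [[-9.000, -4.000, 2.000], [1.000, -1.000, 9.500], [15.77811, -1.000, 2.000]] (det J = -629.51204).
Solving J·Δ = −F gives Δ = (-1.000, -0.250, -0.500).
Then the next iterate is (x, y, z)₁ = (1.000, 0.250, 0.500).

(1.000, 0.250, 0.500)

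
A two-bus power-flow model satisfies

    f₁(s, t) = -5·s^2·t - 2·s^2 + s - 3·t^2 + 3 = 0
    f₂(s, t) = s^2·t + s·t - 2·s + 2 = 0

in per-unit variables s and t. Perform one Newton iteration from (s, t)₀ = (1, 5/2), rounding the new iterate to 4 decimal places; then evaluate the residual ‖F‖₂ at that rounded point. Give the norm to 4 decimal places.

11.0505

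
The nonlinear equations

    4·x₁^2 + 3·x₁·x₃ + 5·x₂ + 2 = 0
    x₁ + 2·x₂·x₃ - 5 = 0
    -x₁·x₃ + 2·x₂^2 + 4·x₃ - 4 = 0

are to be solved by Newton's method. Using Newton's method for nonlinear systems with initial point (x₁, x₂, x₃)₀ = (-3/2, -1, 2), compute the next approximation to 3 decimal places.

(-0.315, 1.712, 2.767)

At (-3/2, -1, 2): F = (-3.000, -10.500, 9.000).
Jacobian J = [[8·x₁ + 3·x₃, 5, 3·x₁], [1, 2·x₃, 2·x₂], [-x₃, 4·x₂, -x₁ + 4]].
At the point, J = [[-6.000, 5.000, -4.500], [1.000, 4.000, -2.000], [-2.000, -4.000, 5.500]] (det J = -109.500).
Solving J·Δ = −F gives Δ = (1.185, 2.712, 0.767).
Then the next iterate is (x₁, x₂, x₃)₁ = (-0.315, 1.712, 2.767).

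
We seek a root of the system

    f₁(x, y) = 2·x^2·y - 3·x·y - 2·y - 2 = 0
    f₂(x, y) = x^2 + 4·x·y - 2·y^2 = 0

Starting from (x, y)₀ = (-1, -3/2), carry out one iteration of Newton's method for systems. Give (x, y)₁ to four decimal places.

At (-1, -3/2): F = (-6.5000, 2.5000).
Jacobian J = [[4·x·y - 3·y, 2·x^2 - 3·x - 2], [2·x + 4·y, 4·x - 4·y]].
At the point, J = [[10.5000, 3.0000], [-8.0000, 2.0000]] (det J = 45.0000).
Solving J·Δ = −F gives Δ = (0.4556, 0.5722).
Then the next iterate is (x, y)₁ = (-0.5444, -0.9278).

(-0.5444, -0.9278)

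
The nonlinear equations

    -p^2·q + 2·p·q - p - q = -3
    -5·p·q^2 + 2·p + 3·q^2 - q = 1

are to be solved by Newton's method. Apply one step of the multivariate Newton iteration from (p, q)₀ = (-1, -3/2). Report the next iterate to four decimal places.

At (-1, -3/2): F = (10.0000, 16.5000).
Jacobian J = [[-2·p·q + 2·q - 1, -p^2 + 2·p - 1], [-5·q^2 + 2, -10·p·q + 6·q - 1]].
At the point, J = [[-7.0000, -4.0000], [-9.2500, -25.0000]] (det J = 138.0000).
Solving J·Δ = −F gives Δ = (1.3333, 0.1667).
Then the next iterate is (p, q)₁ = (0.3333, -1.3333).

(0.3333, -1.3333)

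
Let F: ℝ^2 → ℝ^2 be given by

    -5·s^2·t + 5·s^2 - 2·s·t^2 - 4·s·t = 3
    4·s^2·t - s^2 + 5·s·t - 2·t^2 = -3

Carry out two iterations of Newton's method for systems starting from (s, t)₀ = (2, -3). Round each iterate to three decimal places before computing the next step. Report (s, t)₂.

(0.729, -1.165)

At (2, -3): F = (65.000, -97.000).
Jacobian J = [[-10·s·t + 10·s - 2·t^2 - 4·t, -5·s^2 - 4·s·t - 4·s], [8·s·t - 2·s + 5·t, 4·s^2 + 5·s - 4·t]].
At the point, J = [[74.000, -4.000], [-67.000, 38.000]] (det J = 2544.000).
Solving J·Δ = −F gives Δ = (-0.818, 1.110).
Then the next iterate is (s, t)₁ = (1.182, -1.890).
Round to (1.182, -1.890) and repeat: F = (17.67992, -27.27348), J = [[34.57560, -2.77770], [-29.68584, 19.05850]].
Δ = (-0.453, 0.725), so (s, t)₂ = (0.729, -1.165).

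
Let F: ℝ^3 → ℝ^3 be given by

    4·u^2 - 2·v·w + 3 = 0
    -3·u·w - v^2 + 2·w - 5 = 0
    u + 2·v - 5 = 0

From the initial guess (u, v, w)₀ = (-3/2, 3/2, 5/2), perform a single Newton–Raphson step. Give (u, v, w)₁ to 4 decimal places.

At (-3/2, 3/2, 5/2): F = (4.5000, 9.0000, -3.5000).
Jacobian J = [[8·u, -2·w, -2·v], [-3·w, -2·v, -3·u + 2], [1, 2, 0]].
At the point, J = [[-12.0000, -5.0000, -3.0000], [-7.5000, -3.0000, 6.5000], [1.0000, 2.0000, 0.0000]] (det J = 159.5000).
Solving J·Δ = −F gives Δ = (-0.2053, 1.8527, -0.7665).
Then the next iterate is (u, v, w)₁ = (-1.7053, 3.3527, 1.7335).

(-1.7053, 3.3527, 1.7335)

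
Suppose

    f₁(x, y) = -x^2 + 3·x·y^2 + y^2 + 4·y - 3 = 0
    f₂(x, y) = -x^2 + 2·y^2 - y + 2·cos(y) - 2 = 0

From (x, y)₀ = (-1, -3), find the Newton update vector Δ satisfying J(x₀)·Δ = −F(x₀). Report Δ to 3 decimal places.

(0.439, 1.329)

At (-1, -3): F = (-34.000, 16.02002).
Jacobian J = [[-2·x + 3·y^2, 6·x·y + 2·y + 4], [-2·x, 4·y - 2·sin(y) - 1]].
At the point, J = [[29.000, 16.000], [2.000, -12.71776]] (det J = -400.81504).
Solving J·Δ = −F gives Δ = (0.439, 1.329).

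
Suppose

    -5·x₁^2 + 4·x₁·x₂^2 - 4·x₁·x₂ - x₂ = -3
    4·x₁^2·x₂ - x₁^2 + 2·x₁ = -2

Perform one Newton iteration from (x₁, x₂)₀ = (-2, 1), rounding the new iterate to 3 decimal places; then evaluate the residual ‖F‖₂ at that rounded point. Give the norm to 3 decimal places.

5.129

At (-2, 1): F = (-18.000, 10.000).
Jacobian J = [[-10·x₁ + 4·x₂^2 - 4·x₂, 8·x₁·x₂ - 4·x₁ - 1], [8·x₁·x₂ - 2·x₁ + 2, 4·x₁^2]].
At the point, J = [[20.000, -9.000], [-10.000, 16.000]] (det J = 230.000).
Solving J·Δ = −F gives Δ = (0.861, -0.087).
Then the next iterate is (x₁, x₂)₁ = (-1.139, 0.913).
Re-evaluating at (-1.139, 0.913): F = (-4.03772, 3.16250), so ‖F‖₂ = 5.129.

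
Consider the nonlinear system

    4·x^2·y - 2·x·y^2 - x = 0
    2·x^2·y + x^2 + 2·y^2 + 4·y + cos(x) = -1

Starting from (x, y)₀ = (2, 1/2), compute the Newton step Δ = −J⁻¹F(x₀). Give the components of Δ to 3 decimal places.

At (2, 1/2): F = (5.000, 11.08385).
Jacobian J = [[8·x·y - 2·y^2 - 1, 4·x^2 - 4·x·y], [4·x·y + 2·x - sin(x), 2·x^2 + 4·y + 4]].
At the point, J = [[6.500, 12.000], [7.09070, 14.000]] (det J = 5.91157).
Solving J·Δ = −F gives Δ = (10.658, -6.190).

(10.658, -6.190)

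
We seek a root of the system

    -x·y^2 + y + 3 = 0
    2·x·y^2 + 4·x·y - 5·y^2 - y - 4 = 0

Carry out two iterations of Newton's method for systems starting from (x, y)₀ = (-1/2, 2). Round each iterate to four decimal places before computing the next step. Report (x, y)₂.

At (-1/2, 2): F = (7.0000, -34.0000).
Jacobian J = [[-y^2, -2·x·y + 1], [2·y^2 + 4·y, 4·x·y + 4·x - 10·y - 1]].
At the point, J = [[-4.0000, 3.0000], [16.0000, -27.0000]] (det J = 60.0000).
Solving J·Δ = −F gives Δ = (1.4500, -0.4000).
Then the next iterate is (x, y)₁ = (0.9500, 1.6000).
Round to (0.9500, 1.6000) and repeat: F = (2.1680, -7.4560), J = [[-2.5600, -2.0400], [11.5200, -7.1200]].
Δ = (0.7344, 0.1411), so (x, y)₂ = (1.6844, 1.7411).

(1.6844, 1.7411)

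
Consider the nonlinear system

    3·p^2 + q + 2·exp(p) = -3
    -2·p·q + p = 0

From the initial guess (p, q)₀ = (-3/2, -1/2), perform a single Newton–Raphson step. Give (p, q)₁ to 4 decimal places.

(-0.3399, -0.2734)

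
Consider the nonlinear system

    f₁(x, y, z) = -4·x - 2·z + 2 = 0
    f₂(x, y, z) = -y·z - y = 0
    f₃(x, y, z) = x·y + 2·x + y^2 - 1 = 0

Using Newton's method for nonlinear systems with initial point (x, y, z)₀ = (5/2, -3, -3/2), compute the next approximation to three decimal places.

(1.163, -1.047, -1.326)

At (5/2, -3, -3/2): F = (-5.000, -1.500, 5.500).
Jacobian J = [[-4, 0, -2], [0, -z - 1, -y], [y + 2, x + 2·y, 0]].
At the point, J = [[-4.000, 0.000, -2.000], [0.000, 0.500, 3.000], [-1.000, -3.500, 0.000]] (det J = -43.000).
Solving J·Δ = −F gives Δ = (-1.337, 1.953, 0.174).
Then the next iterate is (x, y, z)₁ = (1.163, -1.047, -1.326).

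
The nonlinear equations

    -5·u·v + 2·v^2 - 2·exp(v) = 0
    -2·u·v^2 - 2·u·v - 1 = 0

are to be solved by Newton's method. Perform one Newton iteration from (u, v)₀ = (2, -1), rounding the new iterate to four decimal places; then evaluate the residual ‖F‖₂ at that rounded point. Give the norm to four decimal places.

2.1563

At (2, -1): F = (11.264241, -1.0000).
Jacobian J = [[-5·v, -5·u + 4·v - 2·exp(v)], [-2·v^2 - 2·v, -4·u·v - 2·u]].
At the point, J = [[5.0000, -14.735759], [0.0000, 4.0000]] (det J = 20.0000).
Solving J·Δ = −F gives Δ = (-1.5161, 0.2500).
Then the next iterate is (u, v)₁ = (0.4839, -0.7500).
Re-evaluating at (0.4839, -0.7500): F = (1.994892, -0.818538), so ‖F‖₂ = 2.1563.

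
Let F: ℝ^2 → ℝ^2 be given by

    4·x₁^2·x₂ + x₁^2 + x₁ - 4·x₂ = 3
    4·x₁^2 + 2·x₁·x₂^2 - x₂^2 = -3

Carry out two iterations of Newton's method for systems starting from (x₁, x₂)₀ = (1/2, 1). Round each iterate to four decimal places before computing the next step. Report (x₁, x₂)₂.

At (1/2, 1): F = (-5.2500, 4.0000).
Jacobian J = [[8·x₁·x₂ + 2·x₁ + 1, 4·x₁^2 - 4], [8·x₁ + 2·x₂^2, 4·x₁·x₂ - 2·x₂]].
At the point, J = [[6.0000, -3.0000], [6.0000, 0.0000]] (det J = 18.0000).
Solving J·Δ = −F gives Δ = (-0.6667, -3.0833).
Then the next iterate is (x₁, x₂)₁ = (-0.1667, -2.0833).
Round to (-0.1667, -2.0833) and repeat: F = (4.962719, -2.675986), J = [[3.444889, -3.888844], [7.346678, 5.555744]].
Δ = (-0.3598, 0.9574), so (x₁, x₂)₂ = (-0.5265, -1.1259).

(-0.5265, -1.1259)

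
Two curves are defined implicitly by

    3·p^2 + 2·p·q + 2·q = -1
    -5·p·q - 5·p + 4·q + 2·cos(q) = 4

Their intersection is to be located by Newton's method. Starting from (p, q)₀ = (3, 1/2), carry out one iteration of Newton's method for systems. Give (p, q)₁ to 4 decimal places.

(1.7996, -0.6491)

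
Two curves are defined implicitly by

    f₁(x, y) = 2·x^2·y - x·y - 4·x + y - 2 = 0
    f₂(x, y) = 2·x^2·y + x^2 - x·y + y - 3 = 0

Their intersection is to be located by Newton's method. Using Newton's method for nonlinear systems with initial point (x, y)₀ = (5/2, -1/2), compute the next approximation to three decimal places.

At (5/2, -1/2): F = (-17.500, -2.250).
Jacobian J = [[4·x·y - y - 4, 2·x^2 - x + 1], [4·x·y + 2·x - y, 2·x^2 - x + 1]].
At the point, J = [[-8.500, 11.000], [0.500, 11.000]] (det J = -99.000).
Solving J·Δ = −F gives Δ = (-1.694, 0.282).
Then the next iterate is (x, y)₁ = (0.806, -0.218).

(0.806, -0.218)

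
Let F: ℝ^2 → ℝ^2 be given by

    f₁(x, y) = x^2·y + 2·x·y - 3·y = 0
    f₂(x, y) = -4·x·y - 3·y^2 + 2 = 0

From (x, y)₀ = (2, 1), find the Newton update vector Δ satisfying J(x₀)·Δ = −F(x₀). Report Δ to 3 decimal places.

At (2, 1): F = (5.000, -9.000).
Jacobian J = [[2·x·y + 2·y, x^2 + 2·x - 3], [-4·y, -4·x - 6·y]].
At the point, J = [[6.000, 5.000], [-4.000, -14.000]] (det J = -64.000).
Solving J·Δ = −F gives Δ = (-0.391, -0.531).

(-0.391, -0.531)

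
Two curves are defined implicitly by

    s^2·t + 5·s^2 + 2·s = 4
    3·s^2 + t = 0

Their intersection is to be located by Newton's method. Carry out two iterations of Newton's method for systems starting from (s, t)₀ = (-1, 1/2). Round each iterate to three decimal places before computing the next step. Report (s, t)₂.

At (-1, 1/2): F = (-0.500, 3.500).
Jacobian J = [[2·s·t + 10·s + 2, s^2], [6·s, 1]].
At the point, J = [[-9.000, 1.000], [-6.000, 1.000]] (det J = -3.000).
Solving J·Δ = −F gives Δ = (-1.333, -11.500).
Then the next iterate is (s, t)₁ = (-2.333, -11.000).
Round to (-2.333, -11.000) and repeat: F = (-41.32333, 5.32867), J = [[29.996, 5.44289], [-13.998, 1.000]].
Δ = (0.662, 3.942), so (s, t)₂ = (-1.671, -7.058).

(-1.671, -7.058)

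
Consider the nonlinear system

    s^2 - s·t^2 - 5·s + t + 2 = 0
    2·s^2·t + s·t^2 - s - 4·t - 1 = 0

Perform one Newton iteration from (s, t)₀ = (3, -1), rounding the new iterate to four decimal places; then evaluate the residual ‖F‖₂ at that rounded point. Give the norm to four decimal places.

At (3, -1): F = (-8.0000, -15.0000).
Jacobian J = [[2·s - t^2 - 5, -2·s·t + 1], [4·s·t + t^2 - 1, 2·s^2 + 2·s·t - 4]].
At the point, J = [[0.0000, 7.0000], [-12.0000, 8.0000]] (det J = 84.0000).
Solving J·Δ = −F gives Δ = (-0.4881, 1.1429).
Then the next iterate is (s, t)₁ = (2.5119, 0.1429).
Re-evaluating at (2.5119, 0.1429): F = (-4.158252, -2.228910), so ‖F‖₂ = 4.7180.

4.7180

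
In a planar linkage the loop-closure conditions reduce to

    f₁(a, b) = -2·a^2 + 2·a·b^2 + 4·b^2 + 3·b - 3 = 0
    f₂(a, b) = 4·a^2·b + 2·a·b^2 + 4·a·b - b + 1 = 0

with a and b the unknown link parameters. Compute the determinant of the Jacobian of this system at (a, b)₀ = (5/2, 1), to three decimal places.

-898.000

J = [[-4·a + 2·b^2, 4·a·b + 8·b + 3], [8·a·b + 2·b^2 + 4·b, 4·a^2 + 4·a·b + 4·a - 1]].
At the point, J = [[-8.000, 21.000], [26.000, 44.000]].
det J = -898.000.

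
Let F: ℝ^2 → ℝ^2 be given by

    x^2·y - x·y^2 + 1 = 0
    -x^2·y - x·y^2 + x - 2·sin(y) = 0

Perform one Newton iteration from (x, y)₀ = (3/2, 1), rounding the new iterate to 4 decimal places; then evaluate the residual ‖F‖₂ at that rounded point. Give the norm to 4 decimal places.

1.7790

At (3/2, 1): F = (1.7500, -3.932942).
Jacobian J = [[2·x·y - y^2, x^2 - 2·x·y], [-2·x·y - y^2 + 1, -x^2 - 2·x·y - 2·cos(y)]].
At the point, J = [[2.0000, -0.7500], [-3.0000, -6.330605]] (det J = -14.911209).
Solving J·Δ = −F gives Δ = (-0.9408, -0.1754).
Then the next iterate is (x, y)₁ = (0.5592, 0.8246).
Re-evaluating at (0.5592, 0.8246): F = (0.877620, -1.547445), so ‖F‖₂ = 1.7790.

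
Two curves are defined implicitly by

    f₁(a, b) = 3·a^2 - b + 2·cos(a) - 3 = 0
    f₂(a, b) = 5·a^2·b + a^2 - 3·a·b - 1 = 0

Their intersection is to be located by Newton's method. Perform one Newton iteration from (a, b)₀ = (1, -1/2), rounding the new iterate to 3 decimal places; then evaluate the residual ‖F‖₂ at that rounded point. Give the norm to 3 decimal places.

0.630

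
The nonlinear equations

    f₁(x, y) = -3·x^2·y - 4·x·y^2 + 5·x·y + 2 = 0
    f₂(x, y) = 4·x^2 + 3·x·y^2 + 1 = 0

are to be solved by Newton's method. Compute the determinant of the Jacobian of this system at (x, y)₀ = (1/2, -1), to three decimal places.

J = [[-6·x·y - 4·y^2 + 5·y, -3·x^2 - 8·x·y + 5·x], [8·x + 3·y^2, 6·x·y]].
At the point, J = [[-6.000, 5.750], [7.000, -3.000]].
det J = -22.250.

-22.250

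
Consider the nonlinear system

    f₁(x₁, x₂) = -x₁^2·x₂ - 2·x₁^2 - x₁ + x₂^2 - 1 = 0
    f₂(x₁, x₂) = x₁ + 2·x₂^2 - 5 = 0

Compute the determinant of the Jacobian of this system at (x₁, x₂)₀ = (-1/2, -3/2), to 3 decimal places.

J = [[-2·x₁·x₂ - 4·x₁ - 1, -x₁^2 + 2·x₂], [1, 4·x₂]].
At the point, J = [[-0.500, -3.250], [1.000, -6.000]].
det J = 6.250.

6.250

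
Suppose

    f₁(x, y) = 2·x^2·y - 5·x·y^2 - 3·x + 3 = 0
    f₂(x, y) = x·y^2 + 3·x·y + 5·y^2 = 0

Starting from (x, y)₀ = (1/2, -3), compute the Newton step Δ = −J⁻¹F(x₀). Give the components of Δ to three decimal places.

At (1/2, -3): F = (-22.500, 45.000).
Jacobian J = [[4·x·y - 5·y^2 - 3, 2·x^2 - 10·x·y], [y^2 + 3·y, 2·x·y + 3·x + 10·y]].
At the point, J = [[-54.000, 15.500], [0.000, -31.500]] (det J = 1701.000).
Solving J·Δ = −F gives Δ = (-0.007, 1.429).

(-0.007, 1.429)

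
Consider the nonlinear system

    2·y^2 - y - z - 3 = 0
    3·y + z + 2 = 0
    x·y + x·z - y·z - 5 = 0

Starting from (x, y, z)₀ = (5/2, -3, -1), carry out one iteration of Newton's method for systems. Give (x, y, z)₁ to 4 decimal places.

At (5/2, -3, -1): F = (19.0000, -8.0000, -18.0000).
Jacobian J = [[0, 4·y - 1, -1], [0, 3, 1], [y + z, x - z, x - y]].
At the point, J = [[0.0000, -13.0000, -1.0000], [0.0000, 3.0000, 1.0000], [-4.0000, 3.5000, 5.5000]] (det J = 40.0000).
Solving J·Δ = −F gives Δ = (2.9250, 1.1000, 4.7000).
Then the next iterate is (x, y, z)₁ = (5.4250, -1.9000, 3.7000).

(5.4250, -1.9000, 3.7000)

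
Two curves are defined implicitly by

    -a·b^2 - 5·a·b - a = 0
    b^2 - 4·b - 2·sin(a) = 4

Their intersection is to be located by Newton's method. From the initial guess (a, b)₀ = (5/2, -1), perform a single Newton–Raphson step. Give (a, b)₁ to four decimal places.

(-5.2684, -3.1074)

At (5/2, -1): F = (7.5000, -0.196944).
Jacobian J = [[-b^2 - 5·b - 1, -2·a·b - 5·a], [-2·cos(a), 2·b - 4]].
At the point, J = [[3.0000, -7.5000], [1.602287, -6.0000]] (det J = -5.982846).
Solving J·Δ = −F gives Δ = (-7.7684, -2.1074).
Then the next iterate is (a, b)₁ = (-5.2684, -3.1074).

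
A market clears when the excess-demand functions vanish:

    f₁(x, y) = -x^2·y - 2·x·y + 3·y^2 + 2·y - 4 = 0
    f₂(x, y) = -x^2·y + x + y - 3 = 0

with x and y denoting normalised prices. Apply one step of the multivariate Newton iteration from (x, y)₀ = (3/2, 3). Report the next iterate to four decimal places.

(1.0548, 1.6490)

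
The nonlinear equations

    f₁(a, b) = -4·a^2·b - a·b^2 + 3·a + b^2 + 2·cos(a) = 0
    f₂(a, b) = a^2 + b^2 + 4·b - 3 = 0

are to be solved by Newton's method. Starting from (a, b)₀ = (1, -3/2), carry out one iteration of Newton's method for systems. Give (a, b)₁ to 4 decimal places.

(1.6776, 2.8948)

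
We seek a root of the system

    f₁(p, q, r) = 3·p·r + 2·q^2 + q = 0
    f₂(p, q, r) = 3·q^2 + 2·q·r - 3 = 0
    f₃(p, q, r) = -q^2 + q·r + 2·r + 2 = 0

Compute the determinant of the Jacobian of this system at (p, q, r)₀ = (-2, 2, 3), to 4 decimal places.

684.0000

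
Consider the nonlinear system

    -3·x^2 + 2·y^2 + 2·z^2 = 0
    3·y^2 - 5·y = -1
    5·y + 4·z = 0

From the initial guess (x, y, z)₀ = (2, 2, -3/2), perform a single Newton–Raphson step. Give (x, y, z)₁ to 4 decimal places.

(1.9881, 1.5714, -1.9643)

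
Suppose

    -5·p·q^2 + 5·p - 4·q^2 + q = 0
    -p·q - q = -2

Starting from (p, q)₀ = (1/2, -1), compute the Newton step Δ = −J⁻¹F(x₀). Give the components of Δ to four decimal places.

At (1/2, -1): F = (-5.0000, 3.5000).
Jacobian J = [[-5·q^2 + 5, -10·p·q - 8·q + 1], [-q, -p - 1]].
At the point, J = [[0.0000, 14.0000], [1.0000, -1.5000]] (det J = -14.0000).
Solving J·Δ = −F gives Δ = (-2.9643, 0.3571).

(-2.9643, 0.3571)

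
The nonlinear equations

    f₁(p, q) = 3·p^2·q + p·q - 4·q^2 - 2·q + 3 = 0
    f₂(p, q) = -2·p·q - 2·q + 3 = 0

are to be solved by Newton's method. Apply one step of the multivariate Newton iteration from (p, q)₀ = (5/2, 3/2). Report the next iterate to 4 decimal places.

At (5/2, 3/2): F = (22.8750, -7.5000).
Jacobian J = [[6·p·q + q, 3·p^2 + p - 8·q - 2], [-2·q, -2·p - 2]].
At the point, J = [[24.0000, 7.2500], [-3.0000, -7.0000]] (det J = -146.2500).
Solving J·Δ = −F gives Δ = (-0.7231, -0.7615).
Then the next iterate is (p, q)₁ = (1.7769, 0.7385).

(1.7769, 0.7385)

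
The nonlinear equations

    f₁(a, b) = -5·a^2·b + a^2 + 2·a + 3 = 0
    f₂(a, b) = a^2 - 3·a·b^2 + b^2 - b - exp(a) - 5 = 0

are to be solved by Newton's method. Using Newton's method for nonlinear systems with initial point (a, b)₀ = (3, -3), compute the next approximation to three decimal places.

(1.781, -2.256)

At (3, -3): F = (153.000, -85.08554).
Jacobian J = [[-10·a·b + 2·a + 2, -5·a^2], [2·a - 3·b^2 - exp(a), -6·a·b + 2·b - 1]].
At the point, J = [[98.000, -45.000], [-41.08554, 47.000]] (det J = 2757.15084).
Solving J·Δ = −F gives Δ = (-1.219, 0.744).
Then the next iterate is (a, b)₁ = (1.781, -2.256).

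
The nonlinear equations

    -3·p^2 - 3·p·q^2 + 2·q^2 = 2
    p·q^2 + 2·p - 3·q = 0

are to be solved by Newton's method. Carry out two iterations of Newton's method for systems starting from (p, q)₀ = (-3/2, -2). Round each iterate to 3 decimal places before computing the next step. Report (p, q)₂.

At (-3/2, -2): F = (17.250, -3.000).
Jacobian J = [[-6·p - 3·q^2, -6·p·q + 4·q], [q^2 + 2, 2·p·q - 3]].
At the point, J = [[-3.000, -26.000], [6.000, 3.000]] (det J = 147.000).
Solving J·Δ = −F gives Δ = (0.179, 0.643).
Then the next iterate is (p, q)₁ = (-1.321, -1.357).
Round to (-1.321, -1.357) and repeat: F = (3.74544, -1.00355), J = [[2.40165, -16.18358], [3.84145, 0.58519]].
Δ = (0.221, 0.264), so (p, q)₂ = (-1.100, -1.093).

(-1.100, -1.093)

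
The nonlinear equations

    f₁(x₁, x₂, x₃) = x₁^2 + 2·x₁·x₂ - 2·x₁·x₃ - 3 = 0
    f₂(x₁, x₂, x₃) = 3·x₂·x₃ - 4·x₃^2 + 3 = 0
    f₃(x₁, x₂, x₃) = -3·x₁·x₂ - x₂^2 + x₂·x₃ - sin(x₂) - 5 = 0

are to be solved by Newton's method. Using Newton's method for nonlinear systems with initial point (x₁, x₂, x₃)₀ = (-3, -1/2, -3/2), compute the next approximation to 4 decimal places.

(-3.5697, 0.7896, -0.5902)

At (-3, -1/2, -3/2): F = (0.0000, -3.7500, -8.520574).
Jacobian J = [[2·x₁ + 2·x₂ - 2·x₃, 2·x₁, -2·x₁], [0, 3·x₃, 3·x₂ - 8·x₃], [-3·x₂, -3·x₁ - 2·x₂ + x₃ - cos(x₂), x₂]].
At the point, J = [[-4.0000, -6.0000, 6.0000], [0.0000, -4.5000, 10.5000], [1.5000, 7.622417, -0.5000]] (det J = 257.141532).
Solving J·Δ = −F gives Δ = (-0.5697, 1.2896, 0.9098).
Then the next iterate is (x₁, x₂, x₃)₁ = (-3.5697, 0.7896, -0.5902).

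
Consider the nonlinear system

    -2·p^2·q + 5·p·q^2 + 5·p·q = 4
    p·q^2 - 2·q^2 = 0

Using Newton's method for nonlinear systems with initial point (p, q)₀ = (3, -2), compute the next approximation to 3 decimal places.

At (3, -2): F = (62.000, 4.000).
Jacobian J = [[-4·p·q + 5·q^2 + 5·q, -2·p^2 + 10·p·q + 5·p], [q^2, 2·p·q - 4·q]].
At the point, J = [[34.000, -63.000], [4.000, -4.000]] (det J = 116.000).
Solving J·Δ = −F gives Δ = (-0.034, 0.966).
Then the next iterate is (p, q)₁ = (2.966, -1.034).

(2.966, -1.034)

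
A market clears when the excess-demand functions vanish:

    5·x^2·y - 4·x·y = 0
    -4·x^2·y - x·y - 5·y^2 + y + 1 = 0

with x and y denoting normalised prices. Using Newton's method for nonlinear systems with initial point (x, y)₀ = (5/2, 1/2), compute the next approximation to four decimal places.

(2.0557, 0.2195)

At (5/2, 1/2): F = (10.6250, -13.5000).
Jacobian J = [[10·x·y - 4·y, 5·x^2 - 4·x], [-8·x·y - y, -4·x^2 - x - 10·y + 1]].
At the point, J = [[10.5000, 21.2500], [-10.5000, -31.5000]] (det J = -107.6250).
Solving J·Δ = −F gives Δ = (-0.4443, -0.2805).
Then the next iterate is (x, y)₁ = (2.0557, 0.2195).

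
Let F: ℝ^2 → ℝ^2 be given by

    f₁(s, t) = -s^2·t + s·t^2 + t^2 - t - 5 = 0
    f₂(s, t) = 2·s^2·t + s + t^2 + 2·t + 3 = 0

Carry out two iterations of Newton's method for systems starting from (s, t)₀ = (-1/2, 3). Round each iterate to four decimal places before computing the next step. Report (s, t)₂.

At (-1/2, 3): F = (-4.2500, 19.0000).
Jacobian J = [[-2·s·t + t^2, -s^2 + 2·s·t + 2·t - 1], [4·s·t + 1, 2·s^2 + 2·t + 2]].
At the point, J = [[12.0000, 1.7500], [-5.0000, 8.5000]] (det J = 110.7500).
Solving J·Δ = −F gives Δ = (0.6264, -1.8668).
Then the next iterate is (s, t)₁ = (0.1264, 1.1332).
Round to (0.1264, 1.1332) and repeat: F = (-4.704847, 6.713152), J = [[0.997669, 1.536896], [1.572946, 4.298354]].
Δ = (16.3241, -7.5355), so (s, t)₂ = (16.4505, -6.4023).

(16.4505, -6.4023)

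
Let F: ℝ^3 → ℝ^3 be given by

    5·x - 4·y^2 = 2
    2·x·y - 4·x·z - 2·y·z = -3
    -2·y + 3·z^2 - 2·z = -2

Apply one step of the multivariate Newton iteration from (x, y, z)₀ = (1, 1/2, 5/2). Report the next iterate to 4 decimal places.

(0.6564, 0.5705, 1.3762)

At (1, 1/2, 5/2): F = (2.0000, -8.5000, 14.7500).
Jacobian J = [[5, -8·y, 0], [2·y - 4·z, 2·x - 2·z, -4·x - 2·y], [0, -2, 6·z - 2]].
At the point, J = [[5.0000, -4.0000, 0.0000], [-9.0000, -3.0000, -5.0000], [0.0000, -2.0000, 13.0000]] (det J = -713.0000).
Solving J·Δ = −F gives Δ = (-0.3436, 0.0705, -1.1238).
Then the next iterate is (x, y, z)₁ = (0.6564, 0.5705, 1.3762).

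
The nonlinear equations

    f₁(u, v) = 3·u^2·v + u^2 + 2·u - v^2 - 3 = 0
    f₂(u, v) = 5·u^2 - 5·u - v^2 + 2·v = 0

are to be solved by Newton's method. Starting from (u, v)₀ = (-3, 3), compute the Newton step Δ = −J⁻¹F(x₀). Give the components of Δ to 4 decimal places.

(1.5357, 0.8128)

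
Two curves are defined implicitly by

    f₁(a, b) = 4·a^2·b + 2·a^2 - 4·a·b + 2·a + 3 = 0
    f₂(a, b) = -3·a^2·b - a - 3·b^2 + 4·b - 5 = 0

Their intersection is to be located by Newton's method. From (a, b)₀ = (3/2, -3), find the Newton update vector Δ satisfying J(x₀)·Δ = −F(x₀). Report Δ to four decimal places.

(0.3063, 1.1335)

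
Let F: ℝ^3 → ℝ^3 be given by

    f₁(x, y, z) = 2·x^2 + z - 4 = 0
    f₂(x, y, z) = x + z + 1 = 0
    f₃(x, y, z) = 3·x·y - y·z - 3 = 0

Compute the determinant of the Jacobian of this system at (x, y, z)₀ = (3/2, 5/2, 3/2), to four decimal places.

-15.0000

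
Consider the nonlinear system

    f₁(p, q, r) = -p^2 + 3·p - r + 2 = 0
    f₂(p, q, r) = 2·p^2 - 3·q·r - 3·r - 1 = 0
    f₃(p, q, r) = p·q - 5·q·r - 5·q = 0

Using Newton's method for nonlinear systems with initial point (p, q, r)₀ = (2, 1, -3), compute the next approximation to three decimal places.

At (2, 1, -3): F = (7.000, 25.000, 12.000).
Jacobian J = [[-2·p + 3, 0, -1], [4·p, -3·r, -3·q - 3], [q, p - 5·r - 5, -5·q]].
At the point, J = [[-1.000, 0.000, -1.000], [8.000, 9.000, -6.000], [1.000, 12.000, -5.000]] (det J = -114.000).
Solving J·Δ = −F gives Δ = (-0.026, 1.930, 7.026).
Then the next iterate is (p, q, r)₁ = (1.974, 2.930, 4.026).

(1.974, 2.930, 4.026)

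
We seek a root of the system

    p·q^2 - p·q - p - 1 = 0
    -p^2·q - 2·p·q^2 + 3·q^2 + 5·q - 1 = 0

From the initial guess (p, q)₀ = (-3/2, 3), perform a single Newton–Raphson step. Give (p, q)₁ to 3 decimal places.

(-2.530, 1.180)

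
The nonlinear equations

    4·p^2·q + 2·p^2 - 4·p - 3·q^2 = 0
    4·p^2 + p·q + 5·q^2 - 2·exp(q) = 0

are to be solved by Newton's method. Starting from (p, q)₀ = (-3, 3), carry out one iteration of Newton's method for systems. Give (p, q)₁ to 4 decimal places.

At (-3, 3): F = (111.0000, 31.828926).
Jacobian J = [[8·p·q + 4·p - 4, 4·p^2 - 6·q], [8·p + q, p + 10·q - 2·exp(q)]].
At the point, J = [[-88.0000, 18.0000], [-21.0000, -13.171074]] (det J = 1537.054498).
Solving J·Δ = −F gives Δ = (1.3239, 0.3057).
Then the next iterate is (p, q)₁ = (-1.6761, 3.3057).

(-1.6761, 3.3057)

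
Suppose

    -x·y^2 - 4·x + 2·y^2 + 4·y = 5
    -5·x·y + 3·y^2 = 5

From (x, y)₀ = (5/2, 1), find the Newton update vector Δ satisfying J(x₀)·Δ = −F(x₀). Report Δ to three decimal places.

(-2.489, -0.316)

At (5/2, 1): F = (-11.500, -14.500).
Jacobian J = [[-y^2 - 4, -2·x·y + 4·y + 4], [-5·y, -5·x + 6·y]].
At the point, J = [[-5.000, 3.000], [-5.000, -6.500]] (det J = 47.500).
Solving J·Δ = −F gives Δ = (-2.489, -0.316).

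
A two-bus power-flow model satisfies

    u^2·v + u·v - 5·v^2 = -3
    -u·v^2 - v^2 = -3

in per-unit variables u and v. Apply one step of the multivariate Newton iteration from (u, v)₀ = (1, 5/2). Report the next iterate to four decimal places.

(1.0640, 1.5100)

At (1, 5/2): F = (-23.2500, -9.5000).
Jacobian J = [[2·u·v + v, u^2 + u - 10·v], [-v^2, -2·u·v - 2·v]].
At the point, J = [[7.5000, -23.0000], [-6.2500, -10.0000]] (det J = -218.7500).
Solving J·Δ = −F gives Δ = (0.0640, -0.9900).
Then the next iterate is (u, v)₁ = (1.0640, 1.5100).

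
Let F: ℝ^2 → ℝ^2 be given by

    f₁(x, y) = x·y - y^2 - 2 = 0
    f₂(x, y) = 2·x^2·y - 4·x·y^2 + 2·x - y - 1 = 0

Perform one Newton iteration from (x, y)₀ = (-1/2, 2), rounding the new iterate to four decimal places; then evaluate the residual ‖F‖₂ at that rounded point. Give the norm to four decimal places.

3.3796

At (-1/2, 2): F = (-7.0000, 5.0000).
Jacobian J = [[y, x - 2·y], [4·x·y - 4·y^2 + 2, 2·x^2 - 8·x·y - 1]].
At the point, J = [[2.0000, -4.5000], [-18.0000, 7.5000]] (det J = -66.0000).
Solving J·Δ = −F gives Δ = (-0.4545, -1.7576).
Then the next iterate is (x, y)₁ = (-0.9545, 0.2424).
Re-evaluating at (-0.9545, 0.2424): F = (-2.290129, -2.485376), so ‖F‖₂ = 3.3796.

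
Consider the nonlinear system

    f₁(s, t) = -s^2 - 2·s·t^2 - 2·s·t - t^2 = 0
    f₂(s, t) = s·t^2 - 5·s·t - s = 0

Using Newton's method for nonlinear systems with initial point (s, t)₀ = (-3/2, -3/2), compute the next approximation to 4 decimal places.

At (-3/2, -3/2): F = (-2.2500, -13.1250).
Jacobian J = [[-2·s - 2·t^2 - 2·t, -4·s·t - 2·s - 2·t], [t^2 - 5·t - 1, 2·s·t - 5·s]].
At the point, J = [[1.5000, -3.0000], [8.7500, 12.0000]] (det J = 44.2500).
Solving J·Δ = −F gives Δ = (1.5000, 0.0000).
Then the next iterate is (s, t)₁ = (0.0000, -1.5000).

(0.0000, -1.5000)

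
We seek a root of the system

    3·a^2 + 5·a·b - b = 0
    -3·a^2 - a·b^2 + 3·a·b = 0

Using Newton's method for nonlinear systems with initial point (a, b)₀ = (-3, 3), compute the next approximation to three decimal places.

(-0.621, 1.241)

At (-3, 3): F = (-21.000, -27.000).
Jacobian J = [[6·a + 5·b, 5·a - 1], [-6·a - b^2 + 3·b, -2·a·b + 3·a]].
At the point, J = [[-3.000, -16.000], [18.000, 9.000]] (det J = 261.000).
Solving J·Δ = −F gives Δ = (2.379, -1.759).
Then the next iterate is (a, b)₁ = (-0.621, 1.241).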